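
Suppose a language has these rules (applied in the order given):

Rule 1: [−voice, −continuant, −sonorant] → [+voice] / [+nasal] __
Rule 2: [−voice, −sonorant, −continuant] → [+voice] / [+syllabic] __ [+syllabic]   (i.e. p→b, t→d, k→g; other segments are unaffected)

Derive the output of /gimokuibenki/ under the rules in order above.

gimoguibengi

Rule 1 (post-nasal voicing): /k/ is a voiceless stop immediately after the nasal /n/, so it voices to [g]. /gimokuibenki/ → gimokuibengi.
Rule 2 (intervocalic voicing): /k/ is a voiceless stop between vowels /o/ and /u/, so it voices to [g]. /gimokuibengi/ → gimoguibengi.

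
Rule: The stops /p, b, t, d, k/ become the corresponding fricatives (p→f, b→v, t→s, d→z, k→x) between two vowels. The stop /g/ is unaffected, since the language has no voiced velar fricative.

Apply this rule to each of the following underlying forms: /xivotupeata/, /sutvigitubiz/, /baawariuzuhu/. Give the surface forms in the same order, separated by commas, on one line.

/xivotupeata/: /t/ is a stop between vowels /o/ and /u/, so it spirantizes to the fricative [s]. /p/ is a stop between vowels /u/ and /e/, so it spirantizes to the fricative [f]. /t/ is a stop between vowels /a/ and /a/, so it spirantizes to the fricative [s]. → [xivosufeasa].
/sutvigitubiz/: /t/ is a stop between vowels /i/ and /u/, so it spirantizes to the fricative [s]. /b/ is a stop between vowels /u/ and /i/, so it spirantizes to the fricative [v]. → [sutvigisuviz].
/baawariuzuhu/: the rule's environment is not met; surfaces unchanged as [baawariuzuhu].

xivosufeasa, sutvigisuviz, baawariuzuhu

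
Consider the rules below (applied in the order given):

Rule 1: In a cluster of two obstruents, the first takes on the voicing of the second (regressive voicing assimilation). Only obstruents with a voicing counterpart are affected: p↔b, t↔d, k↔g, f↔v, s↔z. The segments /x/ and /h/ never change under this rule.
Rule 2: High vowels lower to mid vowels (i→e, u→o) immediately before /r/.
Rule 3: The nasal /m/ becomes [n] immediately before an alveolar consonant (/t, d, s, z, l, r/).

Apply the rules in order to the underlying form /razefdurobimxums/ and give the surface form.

razevdorobimxuns

Rule 1 (regressive voicing assimilation): /f/ precedes the voiced obstruent /d/, so it voices to [v] by assimilation. /razefdurobimxums/ → razevdurobimxums.
Rule 2 (pre-rhotic lowering): /u/ is a high vowel immediately before /r/, so it lowers to [o]. /razevdurobimxums/ → razevdorobimxums.
Rule 3 (nasal place assimilation): /m/ precedes the alveolar consonant /s/, so it assimilates in place to [n]. /razevdorobimxums/ → razevdorobimxuns.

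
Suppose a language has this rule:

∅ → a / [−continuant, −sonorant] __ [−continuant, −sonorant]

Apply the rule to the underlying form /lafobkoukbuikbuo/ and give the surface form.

lafobakoukabuikabuo

/b/ and /k/ form a stop–stop cluster, so [a] is inserted between them.
/k/ and /b/ form a stop–stop cluster, so [a] is inserted between them.
/k/ and /b/ form a stop–stop cluster, so [a] is inserted between them.
Surface form: [lafobakoukabuikabuo].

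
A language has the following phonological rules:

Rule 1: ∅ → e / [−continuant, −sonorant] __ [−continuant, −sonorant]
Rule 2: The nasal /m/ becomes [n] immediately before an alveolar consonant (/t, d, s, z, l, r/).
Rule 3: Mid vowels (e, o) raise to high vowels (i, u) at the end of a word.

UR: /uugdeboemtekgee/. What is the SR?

Rule 1 (stop-cluster e-epenthesis): /g/ and /d/ form a stop–stop cluster, so [e] is inserted between them. /k/ and /g/ form a stop–stop cluster, so [e] is inserted between them. /uugdeboemtekgee/ → uugedeboemtekegee.
Rule 2 (nasal place assimilation): /m/ precedes the alveolar consonant /t/, so it assimilates in place to [n]. /uugedeboemtekegee/ → uugedeboentekegee.
Rule 3 (final vowel raising): /e/ is a mid vowel in word-final position, so it raises to [i]. /uugedeboentekegee/ → uugedeboentekegei.

uugedeboentekegei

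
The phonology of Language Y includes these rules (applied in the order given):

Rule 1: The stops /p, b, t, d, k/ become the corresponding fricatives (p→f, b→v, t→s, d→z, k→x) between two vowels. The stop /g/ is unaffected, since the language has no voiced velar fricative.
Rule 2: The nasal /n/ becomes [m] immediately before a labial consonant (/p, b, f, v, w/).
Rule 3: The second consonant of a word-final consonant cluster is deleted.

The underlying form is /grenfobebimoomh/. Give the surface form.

gremfovevimoom

Rule 1 (intervocalic spirantization): /b/ is a stop between vowels /o/ and /e/, so it spirantizes to the fricative [v]. /b/ is a stop between vowels /e/ and /i/, so it spirantizes to the fricative [v]. /grenfobebimoomh/ → grenfovevimoomh.
Rule 2 (nasal place assimilation): /n/ precedes the labial consonant /f/, so it assimilates in place to [m]. /grenfovevimoomh/ → gremfovevimoomh.
Rule 3 (final cluster simplification): /h/ is the second consonant of a word-final cluster /mh/, so it deletes. /gremfovevimoomh/ → gremfovevimoom.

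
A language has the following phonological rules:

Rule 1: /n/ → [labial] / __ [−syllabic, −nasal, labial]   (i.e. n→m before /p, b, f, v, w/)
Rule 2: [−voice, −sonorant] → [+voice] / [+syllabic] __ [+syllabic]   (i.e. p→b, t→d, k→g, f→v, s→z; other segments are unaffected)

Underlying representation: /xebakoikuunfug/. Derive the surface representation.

xebagoiguumfug

Rule 1 (nasal place assimilation): /n/ precedes the labial consonant /f/, so it assimilates in place to [m]. /xebakoikuunfug/ → xebakoikuumfug.
Rule 2 (intervocalic voicing): /k/ is a voiceless obstruent between vowels /a/ and /o/, so it voices to [g]. /k/ is a voiceless obstruent between vowels /i/ and /u/, so it voices to [g]. /xebakoikuumfug/ → xebagoiguumfug.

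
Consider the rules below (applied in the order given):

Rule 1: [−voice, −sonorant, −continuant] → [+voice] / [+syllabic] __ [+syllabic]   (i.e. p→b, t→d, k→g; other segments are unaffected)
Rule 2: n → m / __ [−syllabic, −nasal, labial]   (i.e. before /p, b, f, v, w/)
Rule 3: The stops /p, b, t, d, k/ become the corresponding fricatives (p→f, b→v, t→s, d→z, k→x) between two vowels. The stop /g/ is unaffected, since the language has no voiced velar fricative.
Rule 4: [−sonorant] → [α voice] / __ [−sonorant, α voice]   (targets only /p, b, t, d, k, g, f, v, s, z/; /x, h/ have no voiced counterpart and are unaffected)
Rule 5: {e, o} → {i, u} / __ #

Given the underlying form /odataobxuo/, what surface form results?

ozazaopxuu

Rule 1 (intervocalic voicing): /t/ is a voiceless stop between vowels /a/ and /a/, so it voices to [d]. /odataobxuo/ → odadaobxuo.
Rule 2 (nasal place assimilation): no segment meets the environment; /odadaobxuo/ is unchanged.
Rule 3 (intervocalic spirantization): /d/ is a stop between vowels /o/ and /a/, so it spirantizes to the fricative [z]. /d/ is a stop between vowels /a/ and /a/, so it spirantizes to the fricative [z]. /odadaobxuo/ → ozazaobxuo.
Rule 4 (regressive voicing assimilation): /b/ precedes the voiceless obstruent /x/, so it devoices to [p] by assimilation. /ozazaobxuo/ → ozazaopxuo.
Rule 5 (final vowel raising): /o/ is a mid vowel in word-final position, so it raises to [u]. /ozazaopxuo/ → ozazaopxuu.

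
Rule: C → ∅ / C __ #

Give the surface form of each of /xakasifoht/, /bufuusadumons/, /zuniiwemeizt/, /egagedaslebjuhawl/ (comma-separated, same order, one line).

/xakasifoht/: /t/ is the second consonant of a word-final cluster /ht/, so it deletes. → [xakasifoh].
/bufuusadumons/: /s/ is the second consonant of a word-final cluster /ns/, so it deletes. → [bufuusadumon].
/zuniiwemeizt/: /t/ is the second consonant of a word-final cluster /zt/, so it deletes. → [zuniiwemeiz].
/egagedaslebjuhawl/: /l/ is the second consonant of a word-final cluster /wl/, so it deletes. → [egagedaslebjuhaw].

xakasifoh, bufuusadumon, zuniiwemeiz, egagedaslebjuhaw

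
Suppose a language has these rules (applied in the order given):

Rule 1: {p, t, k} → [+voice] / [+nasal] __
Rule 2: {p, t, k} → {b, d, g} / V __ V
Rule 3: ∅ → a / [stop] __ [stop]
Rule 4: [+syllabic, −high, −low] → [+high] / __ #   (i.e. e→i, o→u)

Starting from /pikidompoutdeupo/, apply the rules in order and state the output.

pigidomboutadeubu

Rule 1 (post-nasal voicing): /p/ is a voiceless stop immediately after the nasal /m/, so it voices to [b]. /pikidompoutdeupo/ → pikidomboutdeupo.
Rule 2 (intervocalic voicing): /k/ is a voiceless stop between vowels /i/ and /i/, so it voices to [g]. /p/ is a voiceless stop between vowels /u/ and /o/, so it voices to [b]. /pikidomboutdeupo/ → pigidomboutdeubo.
Rule 3 (stop-cluster a-epenthesis): /t/ and /d/ form a stop–stop cluster, so [a] is inserted between them. /pigidomboutdeubo/ → pigidomboutadeubo.
Rule 4 (final vowel raising): /o/ is a mid vowel in word-final position, so it raises to [u]. /pigidomboutadeubo/ → pigidomboutadeubu.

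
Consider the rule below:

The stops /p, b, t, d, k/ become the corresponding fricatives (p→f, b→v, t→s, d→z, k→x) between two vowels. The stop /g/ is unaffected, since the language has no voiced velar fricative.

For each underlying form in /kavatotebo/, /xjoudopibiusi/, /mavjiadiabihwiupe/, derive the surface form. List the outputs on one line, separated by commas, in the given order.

kavasosevo, xjouzofiviusi, mavjiaziavihwiufe

/kavatotebo/: /t/ is a stop between vowels /a/ and /o/, so it spirantizes to the fricative [s]. /t/ is a stop between vowels /o/ and /e/, so it spirantizes to the fricative [s]. /b/ is a stop between vowels /e/ and /o/, so it spirantizes to the fricative [v]. → [kavasosevo].
/xjoudopibiusi/: /d/ is a stop between vowels /u/ and /o/, so it spirantizes to the fricative [z]. /p/ is a stop between vowels /o/ and /i/, so it spirantizes to the fricative [f]. /b/ is a stop between vowels /i/ and /i/, so it spirantizes to the fricative [v]. → [xjouzofiviusi].
/mavjiadiabihwiupe/: /d/ is a stop between vowels /a/ and /i/, so it spirantizes to the fricative [z]. /b/ is a stop between vowels /a/ and /i/, so it spirantizes to the fricative [v]. /p/ is a stop between vowels /u/ and /e/, so it spirantizes to the fricative [f]. → [mavjiaziavihwiufe].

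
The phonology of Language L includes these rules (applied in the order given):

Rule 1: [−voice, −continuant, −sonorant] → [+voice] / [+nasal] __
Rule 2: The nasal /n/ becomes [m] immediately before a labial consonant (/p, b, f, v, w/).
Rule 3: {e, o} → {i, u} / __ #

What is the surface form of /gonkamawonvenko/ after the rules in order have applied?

Rule 1 (post-nasal voicing): /k/ is a voiceless stop immediately after the nasal /n/, so it voices to [g]. /k/ is a voiceless stop immediately after the nasal /n/, so it voices to [g]. /gonkamawonvenko/ → gongamawonvengo.
Rule 2 (nasal place assimilation): /n/ precedes the labial consonant /v/, so it assimilates in place to [m]. /gongamawonvengo/ → gongamawomvengo.
Rule 3 (final vowel raising): /o/ is a mid vowel in word-final position, so it raises to [u]. /gongamawomvengo/ → gongamawomvengu.

gongamawomvengu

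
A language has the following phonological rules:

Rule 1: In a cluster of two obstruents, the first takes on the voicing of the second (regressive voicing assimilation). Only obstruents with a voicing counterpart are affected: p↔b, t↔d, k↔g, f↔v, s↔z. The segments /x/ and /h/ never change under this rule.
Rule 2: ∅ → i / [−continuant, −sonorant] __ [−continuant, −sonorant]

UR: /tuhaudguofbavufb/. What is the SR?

Rule 1 (regressive voicing assimilation): /f/ precedes the voiced obstruent /b/, so it voices to [v] by assimilation. /f/ precedes the voiced obstruent /b/, so it voices to [v] by assimilation. /tuhaudguofbavufb/ → tuhaudguovbavuvb.
Rule 2 (stop-cluster i-epenthesis): /d/ and /g/ form a stop–stop cluster, so [i] is inserted between them. /tuhaudguovbavuvb/ → tuhaudiguovbavuvb.

tuhaudiguovbavuvb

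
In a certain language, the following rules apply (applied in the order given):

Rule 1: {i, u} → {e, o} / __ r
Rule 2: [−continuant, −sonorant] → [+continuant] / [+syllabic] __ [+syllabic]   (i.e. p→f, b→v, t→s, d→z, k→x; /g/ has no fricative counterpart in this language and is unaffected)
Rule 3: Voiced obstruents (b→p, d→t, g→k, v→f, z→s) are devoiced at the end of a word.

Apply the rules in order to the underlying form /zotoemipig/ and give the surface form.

zosoemifik

Rule 1 (pre-rhotic lowering): no segment meets the environment; /zotoemipig/ is unchanged.
Rule 2 (intervocalic spirantization): /t/ is a stop between vowels /o/ and /o/, so it spirantizes to the fricative [s]. /p/ is a stop between vowels /i/ and /i/, so it spirantizes to the fricative [f]. /zotoemipig/ → zosoemifig.
Rule 3 (final devoicing): /g/ is a voiced obstruent in word-final position, so it devoices to [k]. /zosoemifig/ → zosoemifik.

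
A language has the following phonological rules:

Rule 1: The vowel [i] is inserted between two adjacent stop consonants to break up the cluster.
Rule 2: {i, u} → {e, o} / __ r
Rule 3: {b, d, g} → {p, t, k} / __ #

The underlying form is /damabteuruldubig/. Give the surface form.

damabiteoruldubik

Rule 1 (stop-cluster i-epenthesis): /b/ and /t/ form a stop–stop cluster, so [i] is inserted between them. /damabteuruldubig/ → damabiteuruldubig.
Rule 2 (pre-rhotic lowering): /u/ is a high vowel immediately before /r/, so it lowers to [o]. /damabiteuruldubig/ → damabiteoruldubig.
Rule 3 (final devoicing): /g/ is a voiced stop in word-final position, so it devoices to [k]. /damabiteoruldubig/ → damabiteoruldubik.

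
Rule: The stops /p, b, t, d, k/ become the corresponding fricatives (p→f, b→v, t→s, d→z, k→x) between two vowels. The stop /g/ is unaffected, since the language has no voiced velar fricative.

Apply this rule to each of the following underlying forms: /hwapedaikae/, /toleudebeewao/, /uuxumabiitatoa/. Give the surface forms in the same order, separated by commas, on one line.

hwafezaixae, toleuzeveewao, uuxumaviisasoa

/hwapedaikae/: /p/ is a stop between vowels /a/ and /e/, so it spirantizes to the fricative [f]. /d/ is a stop between vowels /e/ and /a/, so it spirantizes to the fricative [z]. /k/ is a stop between vowels /i/ and /a/, so it spirantizes to the fricative [x]. → [hwafezaixae].
/toleudebeewao/: /d/ is a stop between vowels /u/ and /e/, so it spirantizes to the fricative [z]. /b/ is a stop between vowels /e/ and /e/, so it spirantizes to the fricative [v]. → [toleuzeveewao].
/uuxumabiitatoa/: /b/ is a stop between vowels /a/ and /i/, so it spirantizes to the fricative [v]. /t/ is a stop between vowels /i/ and /a/, so it spirantizes to the fricative [s]. /t/ is a stop between vowels /a/ and /o/, so it spirantizes to the fricative [s]. → [uuxumaviisasoa].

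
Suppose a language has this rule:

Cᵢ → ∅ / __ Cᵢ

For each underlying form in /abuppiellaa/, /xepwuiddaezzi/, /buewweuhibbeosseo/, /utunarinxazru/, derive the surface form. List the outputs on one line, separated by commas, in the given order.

/abuppiellaa/: /pp/ is a geminate; the first /p/ deletes. /ll/ is a geminate; the first /l/ deletes. → [abupielaa].
/xepwuiddaezzi/: /dd/ is a geminate; the first /d/ deletes. /zz/ is a geminate; the first /z/ deletes. → [xepwuidaezi].
/buewweuhibbeosseo/: /ww/ is a geminate; the first /w/ deletes. /bb/ is a geminate; the first /b/ deletes. /ss/ is a geminate; the first /s/ deletes. → [bueweuhibeoseo].
/utunarinxazru/: the rule's environment is not met; surfaces unchanged as [utunarinxazru].

abupielaa, xepwuidaezi, bueweuhibeoseo, utunarinxazru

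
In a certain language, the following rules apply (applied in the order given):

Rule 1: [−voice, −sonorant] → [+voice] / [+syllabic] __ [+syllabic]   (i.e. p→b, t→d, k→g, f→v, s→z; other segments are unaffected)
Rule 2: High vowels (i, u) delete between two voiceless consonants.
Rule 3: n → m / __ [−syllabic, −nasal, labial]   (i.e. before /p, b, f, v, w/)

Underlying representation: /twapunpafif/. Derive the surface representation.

twabumpavif

Rule 1 (intervocalic voicing): /p/ is a voiceless obstruent between vowels /a/ and /u/, so it voices to [b]. /f/ is a voiceless obstruent between vowels /a/ and /i/, so it voices to [v]. /twapunpafif/ → twabunpavif.
Rule 2 (high vowel syncope): no segment meets the environment; /twabunpavif/ is unchanged.
Rule 3 (nasal place assimilation): /n/ precedes the labial consonant /p/, so it assimilates in place to [m]. /twabunpavif/ → twabumpavif.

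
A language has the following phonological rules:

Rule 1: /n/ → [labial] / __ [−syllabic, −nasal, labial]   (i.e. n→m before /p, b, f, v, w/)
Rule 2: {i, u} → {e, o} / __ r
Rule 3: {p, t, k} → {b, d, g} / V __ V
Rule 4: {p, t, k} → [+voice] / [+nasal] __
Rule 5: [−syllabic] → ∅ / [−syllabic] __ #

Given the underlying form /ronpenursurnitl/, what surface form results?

Rule 1 (nasal place assimilation): /n/ precedes the labial consonant /p/, so it assimilates in place to [m]. /ronpenursurnitl/ → rompenursurnitl.
Rule 2 (pre-rhotic lowering): /u/ is a high vowel immediately before /r/, so it lowers to [o]. /u/ is a high vowel immediately before /r/, so it lowers to [o]. /rompenursurnitl/ → rompenorsornitl.
Rule 3 (intervocalic voicing): no segment meets the environment; /rompenorsornitl/ is unchanged.
Rule 4 (post-nasal voicing): /p/ is a voiceless stop immediately after the nasal /m/, so it voices to [b]. /rompenorsornitl/ → rombenorsornitl.
Rule 5 (final cluster simplification): /l/ is the second consonant of a word-final cluster /tl/, so it deletes. /rombenorsornitl/ → rombenorsornit.

rombenorsornit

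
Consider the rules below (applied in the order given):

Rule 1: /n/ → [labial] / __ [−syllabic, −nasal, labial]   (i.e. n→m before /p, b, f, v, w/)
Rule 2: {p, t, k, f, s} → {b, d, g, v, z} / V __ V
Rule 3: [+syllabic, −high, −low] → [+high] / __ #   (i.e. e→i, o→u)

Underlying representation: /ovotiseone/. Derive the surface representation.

Rule 1 (nasal place assimilation): no segment meets the environment; /ovotiseone/ is unchanged.
Rule 2 (intervocalic voicing): /t/ is a voiceless obstruent between vowels /o/ and /i/, so it voices to [d]. /s/ is a voiceless obstruent between vowels /i/ and /e/, so it voices to [z]. /ovotiseone/ → ovodizeone.
Rule 3 (final vowel raising): /e/ is a mid vowel in word-final position, so it raises to [i]. /ovodizeone/ → ovodizeoni.

ovodizeoni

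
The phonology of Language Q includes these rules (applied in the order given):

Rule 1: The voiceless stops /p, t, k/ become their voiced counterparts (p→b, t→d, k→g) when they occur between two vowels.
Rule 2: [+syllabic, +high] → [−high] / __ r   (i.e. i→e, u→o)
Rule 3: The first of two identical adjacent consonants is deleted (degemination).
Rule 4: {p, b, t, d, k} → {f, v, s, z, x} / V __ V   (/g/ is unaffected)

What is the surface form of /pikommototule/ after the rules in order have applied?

Rule 1 (intervocalic voicing): /k/ is a voiceless stop between vowels /i/ and /o/, so it voices to [g]. /t/ is a voiceless stop between vowels /o/ and /o/, so it voices to [d]. /t/ is a voiceless stop between vowels /o/ and /u/, so it voices to [d]. /pikommototule/ → pigommododule.
Rule 2 (pre-rhotic lowering): no segment meets the environment; /pigommododule/ is unchanged.
Rule 3 (degemination): /mm/ is a geminate; the first /m/ deletes. /pigommododule/ → pigomododule.
Rule 4 (intervocalic spirantization): /d/ is a stop between vowels /o/ and /o/, so it spirantizes to the fricative [z]. /d/ is a stop between vowels /o/ and /u/, so it spirantizes to the fricative [z]. /pigomododule/ → pigomozozule.

pigomozozule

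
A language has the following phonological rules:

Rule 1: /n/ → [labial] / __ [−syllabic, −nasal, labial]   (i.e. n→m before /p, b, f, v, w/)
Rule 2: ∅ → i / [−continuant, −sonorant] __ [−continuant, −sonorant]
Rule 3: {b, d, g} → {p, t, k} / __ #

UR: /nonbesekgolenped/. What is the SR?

nombesekigolempet

Rule 1 (nasal place assimilation): /n/ precedes the labial consonant /b/, so it assimilates in place to [m]. /n/ precedes the labial consonant /p/, so it assimilates in place to [m]. /nonbesekgolenped/ → nombesekgolemped.
Rule 2 (stop-cluster i-epenthesis): /k/ and /g/ form a stop–stop cluster, so [i] is inserted between them. /nombesekgolemped/ → nombesekigolemped.
Rule 3 (final devoicing): /d/ is a voiced stop in word-final position, so it devoices to [t]. /nombesekigolemped/ → nombesekigolempet.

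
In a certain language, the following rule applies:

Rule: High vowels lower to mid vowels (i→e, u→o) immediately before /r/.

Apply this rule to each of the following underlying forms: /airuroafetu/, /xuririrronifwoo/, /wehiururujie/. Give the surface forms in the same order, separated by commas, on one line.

aeroroafetu, xorererronifwoo, wehiororujie

/airuroafetu/: /i/ is a high vowel immediately before /r/, so it lowers to [e]. /u/ is a high vowel immediately before /r/, so it lowers to [o]. → [aeroroafetu].
/xuririrronifwoo/: /u/ is a high vowel immediately before /r/, so it lowers to [o]. /i/ is a high vowel immediately before /r/, so it lowers to [e]. /i/ is a high vowel immediately before /r/, so it lowers to [e]. → [xorererronifwoo].
/wehiururujie/: /u/ is a high vowel immediately before /r/, so it lowers to [o]. /u/ is a high vowel immediately before /r/, so it lowers to [o]. → [wehiororujie].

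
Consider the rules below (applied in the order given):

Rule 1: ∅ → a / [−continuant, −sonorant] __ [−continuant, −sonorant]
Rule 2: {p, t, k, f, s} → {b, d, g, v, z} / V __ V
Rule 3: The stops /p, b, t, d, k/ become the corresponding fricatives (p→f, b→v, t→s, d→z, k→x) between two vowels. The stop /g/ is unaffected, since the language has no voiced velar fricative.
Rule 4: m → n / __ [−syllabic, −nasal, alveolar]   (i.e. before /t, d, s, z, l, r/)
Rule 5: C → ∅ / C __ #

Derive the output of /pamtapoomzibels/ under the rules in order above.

pantavoonzivel

Rule 1 (stop-cluster a-epenthesis): no segment meets the environment; /pamtapoomzibels/ is unchanged.
Rule 2 (intervocalic voicing): /p/ is a voiceless obstruent between vowels /a/ and /o/, so it voices to [b]. /pamtapoomzibels/ → pamtaboomzibels.
Rule 3 (intervocalic spirantization): /b/ is a stop between vowels /a/ and /o/, so it spirantizes to the fricative [v]. /b/ is a stop between vowels /i/ and /e/, so it spirantizes to the fricative [v]. /pamtaboomzibels/ → pamtavoomzivels.
Rule 4 (nasal place assimilation): /m/ precedes the alveolar consonant /t/, so it assimilates in place to [n]. /m/ precedes the alveolar consonant /z/, so it assimilates in place to [n]. /pamtavoomzivels/ → pantavoonzivels.
Rule 5 (final cluster simplification): /s/ is the second consonant of a word-final cluster /ls/, so it deletes. /pantavoonzivels/ → pantavoonzivel.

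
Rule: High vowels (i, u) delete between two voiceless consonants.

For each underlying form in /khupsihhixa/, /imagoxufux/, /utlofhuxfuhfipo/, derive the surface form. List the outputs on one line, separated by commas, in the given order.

/khupsihhixa/: /u/ is a high vowel flanked by voiceless consonants /h/ and /p/, so it deletes. /i/ is a high vowel flanked by voiceless consonants /s/ and /h/, so it deletes. /i/ is a high vowel flanked by voiceless consonants /h/ and /x/, so it deletes. → [khpshhxa].
/imagoxufux/: /u/ is a high vowel flanked by voiceless consonants /x/ and /f/, so it deletes. /u/ is a high vowel flanked by voiceless consonants /f/ and /x/, so it deletes. → [imagoxfx].
/utlofhuxfuhfipo/: /u/ is a high vowel flanked by voiceless consonants /h/ and /x/, so it deletes. /u/ is a high vowel flanked by voiceless consonants /f/ and /h/, so it deletes. /i/ is a high vowel flanked by voiceless consonants /f/ and /p/, so it deletes. → [utlofhxfhfpo].

khpshhxa, imagoxfx, utlofhxfhfpo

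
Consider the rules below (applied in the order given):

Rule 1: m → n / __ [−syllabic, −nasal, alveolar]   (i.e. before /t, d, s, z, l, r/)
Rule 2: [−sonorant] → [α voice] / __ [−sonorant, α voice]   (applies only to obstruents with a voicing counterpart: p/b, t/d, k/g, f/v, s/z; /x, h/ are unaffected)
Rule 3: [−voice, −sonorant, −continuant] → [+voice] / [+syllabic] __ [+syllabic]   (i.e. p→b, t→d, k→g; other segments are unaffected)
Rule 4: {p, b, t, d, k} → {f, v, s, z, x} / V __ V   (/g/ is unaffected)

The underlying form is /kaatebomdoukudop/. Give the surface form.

kaazevondouguzop

Rule 1 (nasal place assimilation): /m/ precedes the alveolar consonant /d/, so it assimilates in place to [n]. /kaatebomdoukudop/ → kaatebondoukudop.
Rule 2 (regressive voicing assimilation): no segment meets the environment; /kaatebondoukudop/ is unchanged.
Rule 3 (intervocalic voicing): /t/ is a voiceless stop between vowels /a/ and /e/, so it voices to [d]. /k/ is a voiceless stop between vowels /u/ and /u/, so it voices to [g]. /kaatebondoukudop/ → kaadebondougudop.
Rule 4 (intervocalic spirantization): /d/ is a stop between vowels /a/ and /e/, so it spirantizes to the fricative [z]. /b/ is a stop between vowels /e/ and /o/, so it spirantizes to the fricative [v]. /d/ is a stop between vowels /u/ and /o/, so it spirantizes to the fricative [z]. /kaadebondougudop/ → kaazevondouguzop.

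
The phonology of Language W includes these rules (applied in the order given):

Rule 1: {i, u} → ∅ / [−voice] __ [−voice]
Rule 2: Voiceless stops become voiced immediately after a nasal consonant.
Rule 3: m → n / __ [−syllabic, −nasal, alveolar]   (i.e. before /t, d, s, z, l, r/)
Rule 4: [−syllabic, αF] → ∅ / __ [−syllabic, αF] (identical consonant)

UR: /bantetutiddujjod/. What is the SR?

Rule 1 (high vowel syncope): /u/ is a high vowel flanked by voiceless consonants /t/ and /t/, so it deletes. /bantetutiddujjod/ → bantettiddujjod.
Rule 2 (post-nasal voicing): /t/ is a voiceless stop immediately after the nasal /n/, so it voices to [d]. /bantettiddujjod/ → bandettiddujjod.
Rule 3 (nasal place assimilation): no segment meets the environment; /bandettiddujjod/ is unchanged.
Rule 4 (degemination): /tt/ is a geminate; the first /t/ deletes. /dd/ is a geminate; the first /d/ deletes. /jj/ is a geminate; the first /j/ deletes. /bandettiddujjod/ → bandetidujod.

bandetidujod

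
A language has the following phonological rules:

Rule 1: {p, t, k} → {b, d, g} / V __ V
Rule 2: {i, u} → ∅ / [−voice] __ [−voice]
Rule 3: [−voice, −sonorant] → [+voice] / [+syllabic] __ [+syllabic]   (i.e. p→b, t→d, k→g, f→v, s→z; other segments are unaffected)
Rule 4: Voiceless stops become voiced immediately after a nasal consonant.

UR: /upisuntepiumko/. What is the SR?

Rule 1 (intervocalic voicing): /p/ is a voiceless stop between vowels /u/ and /i/, so it voices to [b]. /p/ is a voiceless stop between vowels /e/ and /i/, so it voices to [b]. /upisuntepiumko/ → ubisuntebiumko.
Rule 2 (high vowel syncope): no segment meets the environment; /ubisuntebiumko/ is unchanged.
Rule 3 (intervocalic voicing): /s/ is a voiceless obstruent between vowels /i/ and /u/, so it voices to [z]. /ubisuntebiumko/ → ubizuntebiumko.
Rule 4 (post-nasal voicing): /t/ is a voiceless stop immediately after the nasal /n/, so it voices to [d]. /k/ is a voiceless stop immediately after the nasal /m/, so it voices to [g]. /ubizuntebiumko/ → ubizundebiumgo.

ubizundebiumgo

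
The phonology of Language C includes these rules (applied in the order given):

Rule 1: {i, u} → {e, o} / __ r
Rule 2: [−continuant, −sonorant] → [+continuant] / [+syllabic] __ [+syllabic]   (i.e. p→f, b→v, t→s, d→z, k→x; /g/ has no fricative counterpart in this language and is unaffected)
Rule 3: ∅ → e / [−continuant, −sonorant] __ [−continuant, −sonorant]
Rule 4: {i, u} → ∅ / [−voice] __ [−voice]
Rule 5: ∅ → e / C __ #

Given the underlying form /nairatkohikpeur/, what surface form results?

Rule 1 (pre-rhotic lowering): /i/ is a high vowel immediately before /r/, so it lowers to [e]. /u/ is a high vowel immediately before /r/, so it lowers to [o]. /nairatkohikpeur/ → naeratkohikpeor.
Rule 2 (intervocalic spirantization): no segment meets the environment; /naeratkohikpeor/ is unchanged.
Rule 3 (stop-cluster e-epenthesis): /t/ and /k/ form a stop–stop cluster, so [e] is inserted between them. /k/ and /p/ form a stop–stop cluster, so [e] is inserted between them. /naeratkohikpeor/ → naeratekohikepeor.
Rule 4 (high vowel syncope): /i/ is a high vowel flanked by voiceless consonants /h/ and /k/, so it deletes. /naeratekohikepeor/ → naeratekohkepeor.
Rule 5 (final e-epenthesis): the form ends in the consonant /r/, so [e] is inserted word-finally. /naeratekohkepeor/ → naeratekohkepeore.

naeratekohkepeore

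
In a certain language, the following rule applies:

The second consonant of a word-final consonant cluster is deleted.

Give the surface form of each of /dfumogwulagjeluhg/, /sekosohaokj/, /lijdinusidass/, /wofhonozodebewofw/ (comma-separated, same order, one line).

dfumogwulagjeluh, sekosohaok, lijdinusidas, wofhonozodebewof

/dfumogwulagjeluhg/: /g/ is the second consonant of a word-final cluster /hg/, so it deletes. → [dfumogwulagjeluh].
/sekosohaokj/: /j/ is the second consonant of a word-final cluster /kj/, so it deletes. → [sekosohaok].
/lijdinusidass/: /s/ is the second consonant of a word-final cluster /ss/, so it deletes. → [lijdinusidas].
/wofhonozodebewofw/: /w/ is the second consonant of a word-final cluster /fw/, so it deletes. → [wofhonozodebewof].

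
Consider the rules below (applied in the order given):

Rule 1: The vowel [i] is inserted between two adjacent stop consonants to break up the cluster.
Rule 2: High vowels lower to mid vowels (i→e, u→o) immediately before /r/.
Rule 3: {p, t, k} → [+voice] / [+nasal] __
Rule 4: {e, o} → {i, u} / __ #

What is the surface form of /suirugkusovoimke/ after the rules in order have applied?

suerugikusovoimgi

Rule 1 (stop-cluster i-epenthesis): /g/ and /k/ form a stop–stop cluster, so [i] is inserted between them. /suirugkusovoimke/ → suirugikusovoimke.
Rule 2 (pre-rhotic lowering): /i/ is a high vowel immediately before /r/, so it lowers to [e]. /suirugikusovoimke/ → suerugikusovoimke.
Rule 3 (post-nasal voicing): /k/ is a voiceless stop immediately after the nasal /m/, so it voices to [g]. /suerugikusovoimke/ → suerugikusovoimge.
Rule 4 (final vowel raising): /e/ is a mid vowel in word-final position, so it raises to [i]. /suerugikusovoimge/ → suerugikusovoimgi.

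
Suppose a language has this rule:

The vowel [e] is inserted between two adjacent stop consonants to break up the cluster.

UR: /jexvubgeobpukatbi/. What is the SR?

/b/ and /g/ form a stop–stop cluster, so [e] is inserted between them.
/b/ and /p/ form a stop–stop cluster, so [e] is inserted between them.
/t/ and /b/ form a stop–stop cluster, so [e] is inserted between them.
Surface form: [jexvubegeobepukatebi].

jexvubegeobepukatebi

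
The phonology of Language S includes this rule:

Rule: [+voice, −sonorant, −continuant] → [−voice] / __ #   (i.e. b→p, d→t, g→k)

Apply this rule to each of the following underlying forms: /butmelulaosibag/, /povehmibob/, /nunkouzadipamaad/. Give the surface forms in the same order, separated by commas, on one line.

/butmelulaosibag/: /g/ is a voiced stop in word-final position, so it devoices to [k]. → [butmelulaosibak].
/povehmibob/: /b/ is a voiced stop in word-final position, so it devoices to [p]. → [povehmibop].
/nunkouzadipamaad/: /d/ is a voiced stop in word-final position, so it devoices to [t]. → [nunkouzadipamaat].

butmelulaosibak, povehmibop, nunkouzadipamaat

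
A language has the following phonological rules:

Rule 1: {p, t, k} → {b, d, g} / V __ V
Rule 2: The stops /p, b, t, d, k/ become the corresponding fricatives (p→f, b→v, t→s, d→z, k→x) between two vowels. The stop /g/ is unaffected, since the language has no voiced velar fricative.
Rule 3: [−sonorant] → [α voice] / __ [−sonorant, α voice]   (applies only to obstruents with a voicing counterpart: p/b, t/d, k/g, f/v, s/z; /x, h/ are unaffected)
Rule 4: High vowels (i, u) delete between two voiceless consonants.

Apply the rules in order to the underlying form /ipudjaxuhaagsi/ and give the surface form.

Rule 1 (intervocalic voicing): /p/ is a voiceless stop between vowels /i/ and /u/, so it voices to [b]. /ipudjaxuhaagsi/ → ibudjaxuhaagsi.
Rule 2 (intervocalic spirantization): /b/ is a stop between vowels /i/ and /u/, so it spirantizes to the fricative [v]. /ibudjaxuhaagsi/ → ivudjaxuhaagsi.
Rule 3 (regressive voicing assimilation): /g/ precedes the voiceless obstruent /s/, so it devoices to [k] by assimilation. /ivudjaxuhaagsi/ → ivudjaxuhaaksi.
Rule 4 (high vowel syncope): /u/ is a high vowel flanked by voiceless consonants /x/ and /h/, so it deletes. /ivudjaxuhaaksi/ → ivudjaxhaaksi.

ivudjaxhaaksi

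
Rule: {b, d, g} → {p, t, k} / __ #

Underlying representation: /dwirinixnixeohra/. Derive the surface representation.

dwirinixnixeohra

No segment of /dwirinixnixeohra/ meets the structural description of the rule, so the form surfaces unchanged.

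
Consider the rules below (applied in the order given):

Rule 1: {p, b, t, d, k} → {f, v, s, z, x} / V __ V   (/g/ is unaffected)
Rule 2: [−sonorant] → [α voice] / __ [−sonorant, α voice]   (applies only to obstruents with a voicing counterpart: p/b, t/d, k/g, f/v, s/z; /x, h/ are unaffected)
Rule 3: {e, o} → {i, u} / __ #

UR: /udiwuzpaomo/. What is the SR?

uziwuspaomu

Rule 1 (intervocalic spirantization): /d/ is a stop between vowels /u/ and /i/, so it spirantizes to the fricative [z]. /udiwuzpaomo/ → uziwuzpaomo.
Rule 2 (regressive voicing assimilation): /z/ precedes the voiceless obstruent /p/, so it devoices to [s] by assimilation. /uziwuzpaomo/ → uziwuspaomo.
Rule 3 (final vowel raising): /o/ is a mid vowel in word-final position, so it raises to [u]. /uziwuspaomo/ → uziwuspaomu.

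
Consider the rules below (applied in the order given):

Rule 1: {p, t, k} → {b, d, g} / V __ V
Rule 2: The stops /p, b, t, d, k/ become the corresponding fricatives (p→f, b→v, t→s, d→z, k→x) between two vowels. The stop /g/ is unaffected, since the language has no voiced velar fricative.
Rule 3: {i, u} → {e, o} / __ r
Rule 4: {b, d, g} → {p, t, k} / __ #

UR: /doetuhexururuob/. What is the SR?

Rule 1 (intervocalic voicing): /t/ is a voiceless stop between vowels /e/ and /u/, so it voices to [d]. /doetuhexururuob/ → doeduhexururuob.
Rule 2 (intervocalic spirantization): /d/ is a stop between vowels /e/ and /u/, so it spirantizes to the fricative [z]. /doeduhexururuob/ → doezuhexururuob.
Rule 3 (pre-rhotic lowering): /u/ is a high vowel immediately before /r/, so it lowers to [o]. /u/ is a high vowel immediately before /r/, so it lowers to [o]. /doezuhexururuob/ → doezuhexororuob.
Rule 4 (final devoicing): /b/ is a voiced stop in word-final position, so it devoices to [p]. /doezuhexororuob/ → doezuhexororuop.

doezuhexororuop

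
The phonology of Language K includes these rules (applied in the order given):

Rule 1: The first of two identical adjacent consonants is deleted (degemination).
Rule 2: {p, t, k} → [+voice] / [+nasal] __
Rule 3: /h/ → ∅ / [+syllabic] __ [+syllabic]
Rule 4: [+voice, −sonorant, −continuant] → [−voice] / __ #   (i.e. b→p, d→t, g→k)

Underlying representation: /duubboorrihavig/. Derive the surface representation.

Rule 1 (degemination): /bb/ is a geminate; the first /b/ deletes. /rr/ is a geminate; the first /r/ deletes. /duubboorrihavig/ → duuboorihavig.
Rule 2 (post-nasal voicing): no segment meets the environment; /duuboorihavig/ is unchanged.
Rule 3 (intervocalic h-deletion): /h/ occurs between vowels /i/ and /a/, so it deletes. /duuboorihavig/ → duubooriavig.
Rule 4 (final devoicing): /g/ is a voiced stop in word-final position, so it devoices to [k]. /duubooriavig/ → duubooriavik.

duubooriavik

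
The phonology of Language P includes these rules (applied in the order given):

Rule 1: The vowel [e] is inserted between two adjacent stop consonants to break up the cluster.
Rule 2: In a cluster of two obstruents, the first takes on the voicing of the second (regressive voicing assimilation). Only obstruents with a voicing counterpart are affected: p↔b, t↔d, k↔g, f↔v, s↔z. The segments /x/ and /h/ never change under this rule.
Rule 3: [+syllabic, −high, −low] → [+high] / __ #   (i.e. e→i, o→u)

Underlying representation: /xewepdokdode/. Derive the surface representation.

xewepedokedodi

Rule 1 (stop-cluster e-epenthesis): /p/ and /d/ form a stop–stop cluster, so [e] is inserted between them. /k/ and /d/ form a stop–stop cluster, so [e] is inserted between them. /xewepdokdode/ → xewepedokedode.
Rule 2 (regressive voicing assimilation): no segment meets the environment; /xewepedokedode/ is unchanged.
Rule 3 (final vowel raising): /e/ is a mid vowel in word-final position, so it raises to [i]. /xewepedokedode/ → xewepedokedodi.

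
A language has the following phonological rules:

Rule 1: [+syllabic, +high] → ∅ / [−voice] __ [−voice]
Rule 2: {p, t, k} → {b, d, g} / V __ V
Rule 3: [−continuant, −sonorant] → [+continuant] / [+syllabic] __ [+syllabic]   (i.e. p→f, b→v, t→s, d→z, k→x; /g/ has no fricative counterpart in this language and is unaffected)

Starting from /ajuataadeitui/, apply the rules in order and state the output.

Rule 1 (high vowel syncope): no segment meets the environment; /ajuataadeitui/ is unchanged.
Rule 2 (intervocalic voicing): /t/ is a voiceless stop between vowels /a/ and /a/, so it voices to [d]. /t/ is a voiceless stop between vowels /i/ and /u/, so it voices to [d]. /ajuataadeitui/ → ajuadaadeidui.
Rule 3 (intervocalic spirantization): /d/ is a stop between vowels /a/ and /a/, so it spirantizes to the fricative [z]. /d/ is a stop between vowels /a/ and /e/, so it spirantizes to the fricative [z]. /d/ is a stop between vowels /i/ and /u/, so it spirantizes to the fricative [z]. /ajuadaadeidui/ → ajuazaazeizui.

ajuazaazeizui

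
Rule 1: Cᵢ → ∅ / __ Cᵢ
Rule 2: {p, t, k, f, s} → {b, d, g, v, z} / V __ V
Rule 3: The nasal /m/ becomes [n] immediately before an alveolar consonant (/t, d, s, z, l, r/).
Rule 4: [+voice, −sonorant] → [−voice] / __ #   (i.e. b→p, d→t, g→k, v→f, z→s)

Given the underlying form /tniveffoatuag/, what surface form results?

tnivevoaduak

Rule 1 (degemination): /ff/ is a geminate; the first /f/ deletes. /tniveffoatuag/ → tnivefoatuag.
Rule 2 (intervocalic voicing): /f/ is a voiceless obstruent between vowels /e/ and /o/, so it voices to [v]. /t/ is a voiceless obstruent between vowels /a/ and /u/, so it voices to [d]. /tnivefoatuag/ → tnivevoaduag.
Rule 3 (nasal place assimilation): no segment meets the environment; /tnivevoaduag/ is unchanged.
Rule 4 (final devoicing): /g/ is a voiced obstruent in word-final position, so it devoices to [k]. /tnivevoaduag/ → tnivevoaduak.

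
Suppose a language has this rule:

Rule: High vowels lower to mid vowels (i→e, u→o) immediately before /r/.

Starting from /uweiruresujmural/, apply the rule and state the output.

Scanning /uweiruresujmural/: /u/ at position 1 is not in the conditioning environment; /i/ is a high vowel immediately before /r/, so it lowers to [e]; /u/ is a high vowel immediately before /r/, so it lowers to [o]; /u/ at position 10 is not in the conditioning environment; /u/ is a high vowel immediately before /r/, so it lowers to [o].
Result: [uweeroresujmoral].

uweeroresujmoral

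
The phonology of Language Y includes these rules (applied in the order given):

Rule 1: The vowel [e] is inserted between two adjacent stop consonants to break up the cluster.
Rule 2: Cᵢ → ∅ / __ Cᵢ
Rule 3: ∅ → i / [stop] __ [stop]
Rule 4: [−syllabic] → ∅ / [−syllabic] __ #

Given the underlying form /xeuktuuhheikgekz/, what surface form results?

xeuketuuheikegek

Rule 1 (stop-cluster e-epenthesis): /k/ and /t/ form a stop–stop cluster, so [e] is inserted between them. /k/ and /g/ form a stop–stop cluster, so [e] is inserted between them. /xeuktuuhheikgekz/ → xeuketuuhheikegekz.
Rule 2 (degemination): /hh/ is a geminate; the first /h/ deletes. /xeuketuuhheikegekz/ → xeuketuuheikegekz.
Rule 3 (stop-cluster i-epenthesis): no segment meets the environment; /xeuketuuheikegekz/ is unchanged.
Rule 4 (final cluster simplification): /z/ is the second consonant of a word-final cluster /kz/, so it deletes. /xeuketuuheikegekz/ → xeuketuuheikegek.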